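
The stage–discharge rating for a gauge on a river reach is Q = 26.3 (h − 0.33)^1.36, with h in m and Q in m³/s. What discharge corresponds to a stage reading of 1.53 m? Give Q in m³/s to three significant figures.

Q = 26.3 × (1.53 − 0.33)^1.36 = 26.3 × 1.2^1.36 = 33.70 m³/s

33.7 m³/s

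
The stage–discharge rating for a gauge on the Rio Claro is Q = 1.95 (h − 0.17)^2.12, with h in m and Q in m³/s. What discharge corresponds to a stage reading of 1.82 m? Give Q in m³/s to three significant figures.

5.64 m³/s

Q = 1.95 × (1.82 − 0.17)^2.12 = 1.95 × 1.65^2.12 = 5.638 m³/s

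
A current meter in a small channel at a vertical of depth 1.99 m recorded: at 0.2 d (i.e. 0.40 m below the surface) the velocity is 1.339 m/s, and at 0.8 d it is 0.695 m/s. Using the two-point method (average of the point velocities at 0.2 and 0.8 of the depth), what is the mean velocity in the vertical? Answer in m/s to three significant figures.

1.02 m/s

v̄ = (1.339 + 0.695) / 2 = 1.017 m/s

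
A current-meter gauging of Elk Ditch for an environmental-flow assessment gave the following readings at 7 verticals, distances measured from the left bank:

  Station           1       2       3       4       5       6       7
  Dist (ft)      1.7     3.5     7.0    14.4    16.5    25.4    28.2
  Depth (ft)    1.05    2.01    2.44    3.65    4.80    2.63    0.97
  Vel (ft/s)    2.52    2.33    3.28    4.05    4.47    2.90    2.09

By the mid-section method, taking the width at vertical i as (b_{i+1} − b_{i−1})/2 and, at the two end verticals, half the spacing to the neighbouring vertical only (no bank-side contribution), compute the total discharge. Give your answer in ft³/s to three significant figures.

w_1 = (3.5 − 1.7)/2 = 0.9 ft; q_1 = 2.52 × 1.05 × 0.9 = 2.381 ft³/s
w_2 = (7.0 − 1.7)/2 = 2.65 ft; q_2 = 2.33 × 2.01 × 2.65 = 12.41 ft³/s
w_3 = (14.4 − 3.5)/2 = 5.45 ft; q_3 = 3.28 × 2.44 × 5.45 = 43.62 ft³/s
w_4 = (16.5 − 7.0)/2 = 4.75 ft; q_4 = 4.05 × 3.65 × 4.75 = 70.22 ft³/s
w_5 = (25.4 − 14.4)/2 = 5.5 ft; q_5 = 4.47 × 4.80 × 5.5 = 118.0 ft³/s
w_6 = (28.2 − 16.5)/2 = 5.85 ft; q_6 = 2.90 × 2.63 × 5.85 = 44.62 ft³/s
w_7 = (28.2 − 25.4)/2 = 1.4 ft; q_7 = 2.09 × 0.97 × 1.4 = 2.838 ft³/s
Q = Σ qᵢ = 294.1 ft³/s

294 ft³/s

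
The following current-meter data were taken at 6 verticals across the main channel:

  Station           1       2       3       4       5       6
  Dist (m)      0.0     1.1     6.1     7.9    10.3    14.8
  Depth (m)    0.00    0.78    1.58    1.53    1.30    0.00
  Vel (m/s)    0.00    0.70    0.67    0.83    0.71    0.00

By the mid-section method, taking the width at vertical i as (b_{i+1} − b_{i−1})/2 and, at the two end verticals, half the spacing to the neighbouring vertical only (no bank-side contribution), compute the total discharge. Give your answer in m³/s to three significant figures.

11.1 m³/s

w_2 = (6.1 − 0.0)/2 = 3.05 m; q_2 = 0.70 × 0.78 × 3.05 = 1.665 m³/s
w_3 = (7.9 − 1.1)/2 = 3.4 m; q_3 = 0.67 × 1.58 × 3.4 = 3.599 m³/s
w_4 = (10.3 − 6.1)/2 = 2.1 m; q_4 = 0.83 × 1.53 × 2.1 = 2.667 m³/s
w_5 = (14.8 − 7.9)/2 = 3.45 m; q_5 = 0.71 × 1.30 × 3.45 = 3.184 m³/s
Stations 1, 6 contribute zero (depth or velocity is 0).
Q = Σ qᵢ = 11.12 m³/s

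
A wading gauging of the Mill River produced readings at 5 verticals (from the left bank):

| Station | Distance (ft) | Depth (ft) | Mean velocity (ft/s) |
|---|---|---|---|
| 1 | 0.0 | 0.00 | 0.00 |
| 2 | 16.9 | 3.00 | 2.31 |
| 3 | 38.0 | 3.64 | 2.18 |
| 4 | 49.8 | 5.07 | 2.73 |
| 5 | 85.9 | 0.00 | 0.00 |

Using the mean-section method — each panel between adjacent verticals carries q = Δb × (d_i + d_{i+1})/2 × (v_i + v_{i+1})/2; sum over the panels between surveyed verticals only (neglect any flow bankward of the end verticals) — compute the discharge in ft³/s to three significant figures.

Panel 1-2: Δb = 16.9 ft, d̄ = (0.00+3.00)/2 = 1.5, v̄ = (0.00+2.31)/2 = 1.155 → q = 16.9×1.5×1.155 = 29.28 ft³/s
Panel 2-3: Δb = 21.1 ft, d̄ = (3.00+3.64)/2 = 3.32, v̄ = (2.31+2.18)/2 = 2.245 → q = 21.1×3.32×2.245 = 157.3 ft³/s
Panel 3-4: Δb = 11.8 ft, d̄ = (3.64+5.07)/2 = 4.355, v̄ = (2.18+2.73)/2 = 2.455 → q = 11.8×4.355×2.455 = 126.2 ft³/s
Panel 4-5: Δb = 36.1 ft, d̄ = (5.07+0.00)/2 = 2.535, v̄ = (2.73+0.00)/2 = 1.365 → q = 36.1×2.535×1.365 = 124.9 ft³/s
Q = Σ q = 437.6 ft³/s

438 ft³/s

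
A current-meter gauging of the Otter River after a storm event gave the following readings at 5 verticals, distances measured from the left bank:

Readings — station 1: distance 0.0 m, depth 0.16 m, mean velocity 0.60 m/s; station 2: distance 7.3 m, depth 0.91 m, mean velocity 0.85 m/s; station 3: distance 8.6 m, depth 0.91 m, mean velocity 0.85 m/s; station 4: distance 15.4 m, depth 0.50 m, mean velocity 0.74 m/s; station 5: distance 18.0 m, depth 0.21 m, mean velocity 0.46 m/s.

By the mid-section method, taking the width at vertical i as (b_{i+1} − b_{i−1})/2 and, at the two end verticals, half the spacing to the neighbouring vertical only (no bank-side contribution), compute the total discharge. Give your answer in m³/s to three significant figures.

w_1 = (7.3 − 0.0)/2 = 3.65 m; q_1 = 0.60 × 0.16 × 3.65 = 0.3504 m³/s
w_2 = (8.6 − 0.0)/2 = 4.3 m; q_2 = 0.85 × 0.91 × 4.3 = 3.326 m³/s
w_3 = (15.4 − 7.3)/2 = 4.05 m; q_3 = 0.85 × 0.91 × 4.05 = 3.133 m³/s
w_4 = (18.0 − 8.6)/2 = 4.7 m; q_4 = 0.74 × 0.50 × 4.7 = 1.739 m³/s
w_5 = (18.0 − 15.4)/2 = 1.3 m; q_5 = 0.46 × 0.21 × 1.3 = 0.1256 m³/s
Q = Σ qᵢ = 8.674 m³/s

8.67 m³/s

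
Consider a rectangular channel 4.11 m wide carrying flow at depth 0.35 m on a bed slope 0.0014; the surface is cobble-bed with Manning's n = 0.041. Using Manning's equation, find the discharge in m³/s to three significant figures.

0.587 m³/s

A = b·y = 4.11 × 0.35 = 1.439 m²
P = b + 2y = 4.11 + 2×0.35 = 4.810 m
R = A/P = 1.439/4.810 = 0.2991 m
Q = (1/n)·A·R^(2/3)·S^(1/2) = (1/0.041) × 1.439 × 0.2991^(2/3) × 0.0014^(1/2) = 0.5871 m³/s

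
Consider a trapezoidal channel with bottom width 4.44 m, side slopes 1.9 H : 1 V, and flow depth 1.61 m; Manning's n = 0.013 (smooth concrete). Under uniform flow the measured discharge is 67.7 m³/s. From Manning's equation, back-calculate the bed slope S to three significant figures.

A = (b + z·y)·y = (4.44 + 1.9×1.61)×1.61 = 12.07 m²
P = b + 2y√(1+z²) = 4.44 + 2×1.61×√(1+1.9²) = 11.35 m
R = A/P = 12.07/11.35 = 1.063 m
S = (Q·n / (1·A·R^(2/3)))² = (67.7×0.013 / (1×12.07×1.042))² = 0.004896

0.00490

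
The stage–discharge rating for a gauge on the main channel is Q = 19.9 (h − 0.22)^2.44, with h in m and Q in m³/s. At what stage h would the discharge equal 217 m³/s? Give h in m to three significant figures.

h − h₀ = (Q/C)^(1/b) = (217/19.9)^(1/2.44) = 2.662 m
h = 0.22 + 2.662 = 2.882 m

2.88 m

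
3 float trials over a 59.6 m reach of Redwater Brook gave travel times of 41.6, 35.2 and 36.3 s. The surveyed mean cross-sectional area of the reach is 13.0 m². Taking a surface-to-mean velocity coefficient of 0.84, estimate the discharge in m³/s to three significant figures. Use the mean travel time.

17.3 m³/s

t̄ = (41.6 + 35.2 + 36.3) / 3 = 37.7 s
v_surface = L / t̄ = 59.6 / 37.7 = 1.581 m/s
v_mean = 0.84 × 1.581 = 1.328 m/s
Q = A × v_mean = 13.0 × 1.328 = 17.26 m³/s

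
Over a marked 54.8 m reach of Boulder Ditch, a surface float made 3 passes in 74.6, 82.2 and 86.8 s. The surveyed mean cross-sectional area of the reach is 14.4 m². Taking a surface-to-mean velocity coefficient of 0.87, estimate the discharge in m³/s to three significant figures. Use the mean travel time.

8.45 m³/s

t̄ = (74.6 + 82.2 + 86.8) / 3 = 81.2 s
v_surface = L / t̄ = 54.8 / 81.2 = 0.6749 m/s
v_mean = 0.87 × 0.6749 = 0.5871 m/s
Q = A × v_mean = 14.4 × 0.5871 = 8.455 m³/s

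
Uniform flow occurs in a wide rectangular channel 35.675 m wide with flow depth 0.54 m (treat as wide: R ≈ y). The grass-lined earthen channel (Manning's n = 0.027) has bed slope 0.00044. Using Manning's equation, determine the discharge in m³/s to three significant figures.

A = b·y = 35.675 × 0.54 = 19.26 m²
Wide channel: R ≈ y = 0.54 m
Q = (1/n)·A·R^(2/3)·S^(1/2) = (1/0.027) × 19.26 × 0.5400^(2/3) × 0.00044^(1/2) = 9.925 m³/s

9.92 m³/s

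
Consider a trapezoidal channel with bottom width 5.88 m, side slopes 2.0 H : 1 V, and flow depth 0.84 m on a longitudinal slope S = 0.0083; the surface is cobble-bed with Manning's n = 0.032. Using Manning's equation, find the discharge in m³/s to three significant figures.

13.7 m³/s

A = (b + z·y)·y = (5.88 + 2.0×0.84)×0.84 = 6.350 m²
P = b + 2y√(1+z²) = 5.88 + 2×0.84×√(1+2.0²) = 9.637 m
R = A/P = 6.350/9.637 = 0.6590 m
Q = (1/n)·A·R^(2/3)·S^(1/2) = (1/0.032) × 6.350 × 0.6590^(2/3) × 0.0083^(1/2) = 13.69 m³/s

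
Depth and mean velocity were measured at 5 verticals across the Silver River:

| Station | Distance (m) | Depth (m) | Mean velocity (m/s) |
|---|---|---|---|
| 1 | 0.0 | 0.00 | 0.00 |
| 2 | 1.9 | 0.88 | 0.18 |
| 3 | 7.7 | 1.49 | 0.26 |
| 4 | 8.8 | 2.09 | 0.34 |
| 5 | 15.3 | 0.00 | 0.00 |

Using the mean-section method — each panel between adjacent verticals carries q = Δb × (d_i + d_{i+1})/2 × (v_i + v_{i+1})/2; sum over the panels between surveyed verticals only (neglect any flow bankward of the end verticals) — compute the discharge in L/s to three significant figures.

Panel 1-2: Δb = 1.9 m, d̄ = (0.00+0.88)/2 = 0.44, v̄ = (0.00+0.18)/2 = 0.09 → q = 1.9×0.44×0.09 = 0.07524 m³/s
Panel 2-3: Δb = 5.8 m, d̄ = (0.88+1.49)/2 = 1.185, v̄ = (0.18+0.26)/2 = 0.22 → q = 5.8×1.185×0.22 = 1.512 m³/s
Panel 3-4: Δb = 1.1 m, d̄ = (1.49+2.09)/2 = 1.79, v̄ = (0.26+0.34)/2 = 0.3 → q = 1.1×1.79×0.3 = 0.5907 m³/s
Panel 4-5: Δb = 6.5 m, d̄ = (2.09+0.00)/2 = 1.045, v̄ = (0.34+0.00)/2 = 0.17 → q = 6.5×1.045×0.17 = 1.155 m³/s
Q = Σ q = 3.333 m³/s
= 3.333 × 1000 = 3333 L/s

3330 L/s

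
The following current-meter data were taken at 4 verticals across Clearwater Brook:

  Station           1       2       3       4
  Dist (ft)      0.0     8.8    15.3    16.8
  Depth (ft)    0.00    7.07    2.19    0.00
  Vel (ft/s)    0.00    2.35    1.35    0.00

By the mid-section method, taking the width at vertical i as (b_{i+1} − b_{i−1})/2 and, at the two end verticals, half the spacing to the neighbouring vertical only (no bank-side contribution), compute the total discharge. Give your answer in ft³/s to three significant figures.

w_2 = (15.3 − 0.0)/2 = 7.65 ft; q_2 = 2.35 × 7.07 × 7.65 = 127.1 ft³/s
w_3 = (16.8 − 8.8)/2 = 4 ft; q_3 = 1.35 × 2.19 × 4 = 11.83 ft³/s
Stations 1, 4 contribute zero (depth or velocity is 0).
Q = Σ qᵢ = 138.9 ft³/s

139 ft³/s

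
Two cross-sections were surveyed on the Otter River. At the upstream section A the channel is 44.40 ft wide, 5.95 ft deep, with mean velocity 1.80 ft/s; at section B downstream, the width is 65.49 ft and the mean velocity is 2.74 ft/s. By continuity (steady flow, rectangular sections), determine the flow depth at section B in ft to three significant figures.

2.65 ft

Q = A₁V₁ = (44.40×5.95) × 1.80 = 475.5 ft³/s
d₂ = Q/(b₂ V₂) = 475.5/(65.49×2.74) = 2.650 ft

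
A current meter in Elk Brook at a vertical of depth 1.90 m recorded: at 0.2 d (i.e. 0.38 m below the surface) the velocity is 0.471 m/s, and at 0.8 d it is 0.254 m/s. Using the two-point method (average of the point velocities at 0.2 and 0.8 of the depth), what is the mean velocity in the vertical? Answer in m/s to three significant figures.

v̄ = (0.471 + 0.254) / 2 = 0.3625 m/s

0.363 m/s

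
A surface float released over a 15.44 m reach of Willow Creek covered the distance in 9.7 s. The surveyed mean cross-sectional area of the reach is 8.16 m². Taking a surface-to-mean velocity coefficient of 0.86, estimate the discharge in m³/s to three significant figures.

v_surface = L / t̄ = 15.44 / 9.7 = 1.592 m/s
v_mean = 0.86 × 1.592 = 1.369 m/s
Q = A × v_mean = 8.16 × 1.369 = 11.17 m³/s

11.2 m³/s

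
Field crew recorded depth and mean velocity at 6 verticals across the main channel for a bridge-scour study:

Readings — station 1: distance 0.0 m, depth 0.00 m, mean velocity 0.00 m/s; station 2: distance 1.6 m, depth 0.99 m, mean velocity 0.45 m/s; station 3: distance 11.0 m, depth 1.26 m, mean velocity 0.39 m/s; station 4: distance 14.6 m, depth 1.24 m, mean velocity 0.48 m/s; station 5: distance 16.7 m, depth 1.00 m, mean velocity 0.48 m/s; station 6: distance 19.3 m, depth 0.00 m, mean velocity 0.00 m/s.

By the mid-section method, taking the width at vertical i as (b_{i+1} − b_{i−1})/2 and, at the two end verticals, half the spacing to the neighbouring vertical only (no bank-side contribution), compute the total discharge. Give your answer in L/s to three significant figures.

w_2 = (11.0 − 0.0)/2 = 5.5 m; q_2 = 0.45 × 0.99 × 5.5 = 2.450 m³/s
w_3 = (14.6 − 1.6)/2 = 6.5 m; q_3 = 0.39 × 1.26 × 6.5 = 3.194 m³/s
w_4 = (16.7 − 11.0)/2 = 2.85 m; q_4 = 0.48 × 1.24 × 2.85 = 1.696 m³/s
w_5 = (19.3 − 14.6)/2 = 2.35 m; q_5 = 0.48 × 1.00 × 2.35 = 1.128 m³/s
Stations 1, 6 contribute zero (depth or velocity is 0).
Q = Σ qᵢ = 8.469 m³/s
= 8.469 × 1000 = 8469 L/s

8470 L/s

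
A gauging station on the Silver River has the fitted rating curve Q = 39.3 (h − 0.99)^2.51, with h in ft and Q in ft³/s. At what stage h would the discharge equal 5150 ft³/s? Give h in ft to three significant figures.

h − h₀ = (Q/C)^(1/b) = (5150/39.3)^(1/2.51) = 6.976 ft
h = 0.99 + 6.976 = 7.966 ft

7.97 ft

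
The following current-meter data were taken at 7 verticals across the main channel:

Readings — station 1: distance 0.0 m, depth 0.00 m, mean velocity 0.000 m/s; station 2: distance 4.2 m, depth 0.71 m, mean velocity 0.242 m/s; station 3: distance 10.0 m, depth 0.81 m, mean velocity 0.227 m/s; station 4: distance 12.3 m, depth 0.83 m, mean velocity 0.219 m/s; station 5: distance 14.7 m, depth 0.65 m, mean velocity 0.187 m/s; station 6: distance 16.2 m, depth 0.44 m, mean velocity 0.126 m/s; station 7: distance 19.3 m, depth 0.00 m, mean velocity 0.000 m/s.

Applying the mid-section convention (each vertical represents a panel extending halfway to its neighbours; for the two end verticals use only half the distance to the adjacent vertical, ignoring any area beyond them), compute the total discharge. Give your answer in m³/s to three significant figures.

w_2 = (10.0 − 0.0)/2 = 5 m; q_2 = 0.242 × 0.71 × 5 = 0.8591 m³/s
w_3 = (12.3 − 4.2)/2 = 4.05 m; q_3 = 0.227 × 0.81 × 4.05 = 0.7447 m³/s
w_4 = (14.7 − 10.0)/2 = 2.35 m; q_4 = 0.219 × 0.83 × 2.35 = 0.4272 m³/s
w_5 = (16.2 − 12.3)/2 = 1.95 m; q_5 = 0.187 × 0.65 × 1.95 = 0.2370 m³/s
w_6 = (19.3 − 14.7)/2 = 2.3 m; q_6 = 0.126 × 0.44 × 2.3 = 0.1275 m³/s
Stations 1, 7 contribute zero (depth or velocity is 0).
Q = Σ qᵢ = 2.395 m³/s

2.40 m³/s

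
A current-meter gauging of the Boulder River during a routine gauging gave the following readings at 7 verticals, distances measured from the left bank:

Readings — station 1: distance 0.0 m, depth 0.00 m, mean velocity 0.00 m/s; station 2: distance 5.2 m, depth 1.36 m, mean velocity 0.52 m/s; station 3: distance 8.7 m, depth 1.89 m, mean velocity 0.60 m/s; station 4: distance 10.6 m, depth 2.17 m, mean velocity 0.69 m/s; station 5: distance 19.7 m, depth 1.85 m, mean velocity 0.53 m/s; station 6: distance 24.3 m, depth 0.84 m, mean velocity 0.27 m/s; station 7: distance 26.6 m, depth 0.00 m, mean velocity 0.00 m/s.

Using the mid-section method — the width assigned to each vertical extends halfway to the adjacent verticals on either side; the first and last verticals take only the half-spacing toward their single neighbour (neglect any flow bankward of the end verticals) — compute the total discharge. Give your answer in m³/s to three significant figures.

w_2 = (8.7 − 0.0)/2 = 4.35 m; q_2 = 0.52 × 1.36 × 4.35 = 3.076 m³/s
w_3 = (10.6 − 5.2)/2 = 2.7 m; q_3 = 0.60 × 1.89 × 2.7 = 3.062 m³/s
w_4 = (19.7 − 8.7)/2 = 5.5 m; q_4 = 0.69 × 2.17 × 5.5 = 8.235 m³/s
w_5 = (24.3 − 10.6)/2 = 6.85 m; q_5 = 0.53 × 1.85 × 6.85 = 6.716 m³/s
w_6 = (26.6 − 19.7)/2 = 3.45 m; q_6 = 0.27 × 0.84 × 3.45 = 0.7825 m³/s
Stations 1, 7 contribute zero (depth or velocity is 0).
Q = Σ qᵢ = 21.87 m³/s

21.9 m³/s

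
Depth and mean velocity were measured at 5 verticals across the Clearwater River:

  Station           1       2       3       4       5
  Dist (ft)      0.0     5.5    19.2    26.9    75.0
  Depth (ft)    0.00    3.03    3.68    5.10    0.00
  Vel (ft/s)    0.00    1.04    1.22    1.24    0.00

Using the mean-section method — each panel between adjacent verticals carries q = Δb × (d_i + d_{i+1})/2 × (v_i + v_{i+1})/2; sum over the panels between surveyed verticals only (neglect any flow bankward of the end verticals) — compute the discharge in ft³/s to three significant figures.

Panel 1-2: Δb = 5.5 ft, d̄ = (0.00+3.03)/2 = 1.515, v̄ = (0.00+1.04)/2 = 0.52 → q = 5.5×1.515×0.52 = 4.333 ft³/s
Panel 2-3: Δb = 13.7 ft, d̄ = (3.03+3.68)/2 = 3.355, v̄ = (1.04+1.22)/2 = 1.13 → q = 13.7×3.355×1.13 = 51.94 ft³/s
Panel 3-4: Δb = 7.7 ft, d̄ = (3.68+5.10)/2 = 4.39, v̄ = (1.22+1.24)/2 = 1.23 → q = 7.7×4.39×1.23 = 41.58 ft³/s
Panel 4-5: Δb = 48.1 ft, d̄ = (5.10+0.00)/2 = 2.55, v̄ = (1.24+0.00)/2 = 0.62 → q = 48.1×2.55×0.62 = 76.05 ft³/s
Q = Σ q = 173.9 ft³/s

174 ft³/s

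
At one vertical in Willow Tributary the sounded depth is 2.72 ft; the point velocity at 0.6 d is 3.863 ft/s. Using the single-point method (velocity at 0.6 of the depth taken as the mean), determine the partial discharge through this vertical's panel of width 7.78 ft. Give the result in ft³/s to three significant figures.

v̄ = v₀.₆ = 3.863 ft/s
q = v̄ × d × w = 3.863 × 2.72 × 7.78 = 81.75 ft³/s

81.7 ft³/s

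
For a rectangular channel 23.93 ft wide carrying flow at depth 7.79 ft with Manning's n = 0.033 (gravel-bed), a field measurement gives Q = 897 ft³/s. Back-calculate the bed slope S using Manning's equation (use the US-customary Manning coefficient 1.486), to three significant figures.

A = b·y = 23.93 × 7.79 = 186.4 ft²
P = b + 2y = 23.93 + 2×7.79 = 39.51 ft
R = A/P = 186.4/39.51 = 4.718 ft
S = (Q·n / (1.486·A·R^(2/3)))² = (897×0.033 / (1.486×186.4×2.813))² = 0.001443

0.00144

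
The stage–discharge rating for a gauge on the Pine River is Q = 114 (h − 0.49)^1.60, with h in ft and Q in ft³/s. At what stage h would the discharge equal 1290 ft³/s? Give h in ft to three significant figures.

h − h₀ = (Q/C)^(1/b) = (1290/114)^(1/1.60) = 4.556 ft
h = 0.49 + 4.556 = 5.046 ft

5.05 ft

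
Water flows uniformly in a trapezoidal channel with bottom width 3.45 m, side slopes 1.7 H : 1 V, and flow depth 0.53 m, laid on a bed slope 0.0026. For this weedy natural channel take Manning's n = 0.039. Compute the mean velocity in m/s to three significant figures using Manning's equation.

A = (b + z·y)·y = (3.45 + 1.7×0.53)×0.53 = 2.306 m²
P = b + 2y√(1+z²) = 3.45 + 2×0.53×√(1+1.7²) = 5.541 m
R = A/P = 2.306/5.541 = 0.4162 m
Q = (1/n)·A·R^(2/3)·S^(1/2) = (1/0.039) × 2.306 × 0.4162^(2/3) × 0.0026^(1/2) = 1.681 m³/s
V = Q/A = 1.681/2.306 = 0.7288 m/s

0.729 m/s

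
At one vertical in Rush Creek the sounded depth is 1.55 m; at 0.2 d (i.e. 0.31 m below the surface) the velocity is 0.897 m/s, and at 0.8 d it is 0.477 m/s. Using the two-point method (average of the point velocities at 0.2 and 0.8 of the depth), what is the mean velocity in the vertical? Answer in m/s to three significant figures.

0.687 m/s

v̄ = (0.897 + 0.477) / 2 = 0.6870 m/s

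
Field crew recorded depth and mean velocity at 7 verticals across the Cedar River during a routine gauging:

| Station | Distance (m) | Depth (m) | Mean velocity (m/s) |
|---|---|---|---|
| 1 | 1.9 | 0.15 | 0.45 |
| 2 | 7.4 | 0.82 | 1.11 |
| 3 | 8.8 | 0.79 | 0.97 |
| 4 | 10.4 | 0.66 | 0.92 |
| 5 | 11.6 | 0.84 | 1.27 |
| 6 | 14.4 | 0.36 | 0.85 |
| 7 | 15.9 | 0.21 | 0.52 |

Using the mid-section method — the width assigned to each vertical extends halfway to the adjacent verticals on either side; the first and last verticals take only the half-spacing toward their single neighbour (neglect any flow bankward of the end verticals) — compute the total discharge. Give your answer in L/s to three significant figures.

w_1 = (7.4 − 1.9)/2 = 2.75 m; q_1 = 0.45 × 0.15 × 2.75 = 0.1856 m³/s
w_2 = (8.8 − 1.9)/2 = 3.45 m; q_2 = 1.11 × 0.82 × 3.45 = 3.140 m³/s
w_3 = (10.4 − 7.4)/2 = 1.5 m; q_3 = 0.97 × 0.79 × 1.5 = 1.149 m³/s
w_4 = (11.6 − 8.8)/2 = 1.4 m; q_4 = 0.92 × 0.66 × 1.4 = 0.8501 m³/s
w_5 = (14.4 − 10.4)/2 = 2 m; q_5 = 1.27 × 0.84 × 2 = 2.134 m³/s
w_6 = (15.9 − 11.6)/2 = 2.15 m; q_6 = 0.85 × 0.36 × 2.15 = 0.6579 m³/s
w_7 = (15.9 − 14.4)/2 = 0.75 m; q_7 = 0.52 × 0.21 × 0.75 = 0.08190 m³/s
Q = Σ qᵢ = 8.199 m³/s
= 8.199 × 1000 = 8199 L/s

8200 L/s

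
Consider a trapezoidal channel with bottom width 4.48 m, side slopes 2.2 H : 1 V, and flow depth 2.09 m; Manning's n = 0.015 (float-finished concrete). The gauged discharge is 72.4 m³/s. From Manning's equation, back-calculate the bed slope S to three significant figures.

0.00231

A = (b + z·y)·y = (4.48 + 2.2×2.09)×2.09 = 18.97 m²
P = b + 2y√(1+z²) = 4.48 + 2×2.09×√(1+2.2²) = 14.58 m
R = A/P = 18.97/14.58 = 1.301 m
S = (Q·n / (1·A·R^(2/3)))² = (72.4×0.015 / (1×18.97×1.192))² = 0.002306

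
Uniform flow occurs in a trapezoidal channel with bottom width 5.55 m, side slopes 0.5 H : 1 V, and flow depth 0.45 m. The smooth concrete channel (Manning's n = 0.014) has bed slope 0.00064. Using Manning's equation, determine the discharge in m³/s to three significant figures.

A = (b + z·y)·y = (5.55 + 0.5×0.45)×0.45 = 2.599 m²
P = b + 2y√(1+z²) = 5.55 + 2×0.45×√(1+0.5²) = 6.556 m
R = A/P = 2.599/6.556 = 0.3964 m
Q = (1/n)·A·R^(2/3)·S^(1/2) = (1/0.014) × 2.599 × 0.3964^(2/3) × 0.00064^(1/2) = 2.534 m³/s

2.53 m³/s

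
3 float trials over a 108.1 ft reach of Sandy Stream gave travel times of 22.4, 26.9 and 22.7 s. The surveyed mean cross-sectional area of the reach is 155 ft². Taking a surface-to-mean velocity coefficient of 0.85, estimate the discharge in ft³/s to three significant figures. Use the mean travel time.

593 ft³/s

t̄ = (22.4 + 26.9 + 22.7) / 3 = 24 s
v_surface = L / t̄ = 108.1 / 24 = 4.504 ft/s
v_mean = 0.85 × 4.504 = 3.829 ft/s
Q = A × v_mean = 155 × 3.829 = 593.4 ft³/s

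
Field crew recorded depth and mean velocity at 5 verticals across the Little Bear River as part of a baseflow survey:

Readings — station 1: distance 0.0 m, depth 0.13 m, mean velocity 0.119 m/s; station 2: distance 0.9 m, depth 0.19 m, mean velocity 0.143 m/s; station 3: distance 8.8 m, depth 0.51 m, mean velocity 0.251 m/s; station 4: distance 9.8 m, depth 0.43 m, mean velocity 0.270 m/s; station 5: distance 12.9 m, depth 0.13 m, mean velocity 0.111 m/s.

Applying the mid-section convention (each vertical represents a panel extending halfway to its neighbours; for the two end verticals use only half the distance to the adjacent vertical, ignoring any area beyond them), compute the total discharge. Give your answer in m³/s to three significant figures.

w_1 = (0.9 − 0.0)/2 = 0.45 m; q_1 = 0.119 × 0.13 × 0.45 = 0.006962 m³/s
w_2 = (8.8 − 0.0)/2 = 4.4 m; q_2 = 0.143 × 0.19 × 4.4 = 0.1195 m³/s
w_3 = (9.8 − 0.9)/2 = 4.45 m; q_3 = 0.251 × 0.51 × 4.45 = 0.5696 m³/s
w_4 = (12.9 − 8.8)/2 = 2.05 m; q_4 = 0.270 × 0.43 × 2.05 = 0.2380 m³/s
w_5 = (12.9 − 9.8)/2 = 1.55 m; q_5 = 0.111 × 0.13 × 1.55 = 0.02237 m³/s
Q = Σ qᵢ = 0.9565 m³/s

0.957 m³/s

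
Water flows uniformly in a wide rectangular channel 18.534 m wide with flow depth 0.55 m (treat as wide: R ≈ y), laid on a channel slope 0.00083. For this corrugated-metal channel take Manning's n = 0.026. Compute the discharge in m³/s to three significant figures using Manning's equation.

7.58 m³/s

A = b·y = 18.534 × 0.55 = 10.19 m²
Wide channel: R ≈ y = 0.55 m
Q = (1/n)·A·R^(2/3)·S^(1/2) = (1/0.026) × 10.19 × 0.5500^(2/3) × 0.00083^(1/2) = 7.582 m³/s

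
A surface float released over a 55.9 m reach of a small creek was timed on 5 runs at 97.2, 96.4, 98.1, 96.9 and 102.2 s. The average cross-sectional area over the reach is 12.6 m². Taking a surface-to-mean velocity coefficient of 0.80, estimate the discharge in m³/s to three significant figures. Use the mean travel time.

5.74 m³/s

t̄ = (97.2 + 96.4 + 98.1 + 96.9 + 102.2) / 5 = 98.16 s
v_surface = L / t̄ = 55.9 / 98.16 = 0.5695 m/s
v_mean = 0.80 × 0.5695 = 0.4556 m/s
Q = A × v_mean = 12.6 × 0.4556 = 5.740 m³/s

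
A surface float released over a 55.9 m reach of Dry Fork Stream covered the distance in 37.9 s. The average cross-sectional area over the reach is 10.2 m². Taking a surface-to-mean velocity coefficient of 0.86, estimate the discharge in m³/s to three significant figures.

v_surface = L / t̄ = 55.9 / 37.9 = 1.475 m/s
v_mean = 0.86 × 1.475 = 1.268 m/s
Q = A × v_mean = 10.2 × 1.268 = 12.94 m³/s

12.9 m³/s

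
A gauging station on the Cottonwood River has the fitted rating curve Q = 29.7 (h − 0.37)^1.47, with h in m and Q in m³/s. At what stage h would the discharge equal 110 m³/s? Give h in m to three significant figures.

2.81 m

h − h₀ = (Q/C)^(1/b) = (110/29.7)^(1/1.47) = 2.437 m
h = 0.37 + 2.437 = 2.807 m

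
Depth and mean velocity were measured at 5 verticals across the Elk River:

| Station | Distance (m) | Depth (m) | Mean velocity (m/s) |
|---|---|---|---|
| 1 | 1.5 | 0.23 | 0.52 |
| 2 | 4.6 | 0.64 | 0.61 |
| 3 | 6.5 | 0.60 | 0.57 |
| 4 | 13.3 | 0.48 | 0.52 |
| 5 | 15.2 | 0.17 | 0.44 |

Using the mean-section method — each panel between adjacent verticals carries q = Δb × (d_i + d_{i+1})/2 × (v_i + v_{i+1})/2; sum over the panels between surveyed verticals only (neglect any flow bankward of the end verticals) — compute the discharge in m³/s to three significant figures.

Panel 1-2: Δb = 3.1 m, d̄ = (0.23+0.64)/2 = 0.435, v̄ = (0.52+0.61)/2 = 0.565 → q = 3.1×0.435×0.565 = 0.7619 m³/s
Panel 2-3: Δb = 1.9 m, d̄ = (0.64+0.60)/2 = 0.62, v̄ = (0.61+0.57)/2 = 0.59 → q = 1.9×0.62×0.59 = 0.6950 m³/s
Panel 3-4: Δb = 6.8 m, d̄ = (0.60+0.48)/2 = 0.54, v̄ = (0.57+0.52)/2 = 0.545 → q = 6.8×0.54×0.545 = 2.001 m³/s
Panel 4-5: Δb = 1.9 m, d̄ = (0.48+0.17)/2 = 0.325, v̄ = (0.52+0.44)/2 = 0.48 → q = 1.9×0.325×0.48 = 0.2964 m³/s
Q = Σ q = 3.755 m³/s

3.75 m³/s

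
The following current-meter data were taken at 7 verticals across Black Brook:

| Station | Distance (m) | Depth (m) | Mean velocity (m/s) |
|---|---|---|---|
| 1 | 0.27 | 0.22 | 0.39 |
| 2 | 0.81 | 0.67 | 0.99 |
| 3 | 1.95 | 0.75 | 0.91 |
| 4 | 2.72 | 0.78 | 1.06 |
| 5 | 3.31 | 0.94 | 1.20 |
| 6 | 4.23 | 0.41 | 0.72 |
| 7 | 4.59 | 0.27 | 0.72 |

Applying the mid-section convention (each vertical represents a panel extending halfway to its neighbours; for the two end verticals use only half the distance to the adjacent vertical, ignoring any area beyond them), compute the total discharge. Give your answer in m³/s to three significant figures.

w_1 = (0.81 − 0.27)/2 = 0.27 m; q_1 = 0.39 × 0.22 × 0.27 = 0.02317 m³/s
w_2 = (1.95 − 0.27)/2 = 0.84 m; q_2 = 0.99 × 0.67 × 0.84 = 0.5572 m³/s
w_3 = (2.72 − 0.81)/2 = 0.955 m; q_3 = 0.91 × 0.75 × 0.955 = 0.6518 m³/s
w_4 = (3.31 − 1.95)/2 = 0.68 m; q_4 = 1.06 × 0.78 × 0.68 = 0.5622 m³/s
w_5 = (4.23 − 2.72)/2 = 0.755 m; q_5 = 1.20 × 0.94 × 0.755 = 0.8516 m³/s
w_6 = (4.59 − 3.31)/2 = 0.64 m; q_6 = 0.72 × 0.41 × 0.64 = 0.1889 m³/s
w_7 = (4.59 − 4.23)/2 = 0.18 m; q_7 = 0.72 × 0.27 × 0.18 = 0.03499 m³/s
Q = Σ qᵢ = 2.870 m³/s

2.87 m³/s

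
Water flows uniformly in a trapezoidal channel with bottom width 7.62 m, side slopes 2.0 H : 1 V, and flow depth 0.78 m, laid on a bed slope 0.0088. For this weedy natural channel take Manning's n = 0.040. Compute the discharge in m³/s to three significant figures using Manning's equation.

A = (b + z·y)·y = (7.62 + 2.0×0.78)×0.78 = 7.160 m²
P = b + 2y√(1+z²) = 7.62 + 2×0.78×√(1+2.0²) = 11.11 m
R = A/P = 7.160/11.11 = 0.6446 m
Q = (1/n)·A·R^(2/3)·S^(1/2) = (1/0.040) × 7.160 × 0.6446^(2/3) × 0.0088^(1/2) = 12.53 m³/s

12.5 m³/s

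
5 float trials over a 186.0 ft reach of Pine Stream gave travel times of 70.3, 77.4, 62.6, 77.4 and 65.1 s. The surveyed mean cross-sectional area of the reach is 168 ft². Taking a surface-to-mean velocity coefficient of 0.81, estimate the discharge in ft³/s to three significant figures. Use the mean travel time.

359 ft³/s

t̄ = (70.3 + 77.4 + 62.6 + 77.4 + 65.1) / 5 = 70.56 s
v_surface = L / t̄ = 186.0 / 70.56 = 2.636 ft/s
v_mean = 0.81 × 2.636 = 2.135 ft/s
Q = A × v_mean = 168 × 2.135 = 358.7 ft³/s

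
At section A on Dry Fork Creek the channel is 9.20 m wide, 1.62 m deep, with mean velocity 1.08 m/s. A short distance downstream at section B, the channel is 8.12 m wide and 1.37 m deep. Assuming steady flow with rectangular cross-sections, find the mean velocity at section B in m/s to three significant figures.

1.45 m/s

Q = A₁V₁ = (9.20×1.62) × 1.08 = 16.10 m³/s
A₂ = 8.12 × 1.37 = 11.12 m²
V₂ = Q/A₂ = 16.10/11.12 = 1.447 m/s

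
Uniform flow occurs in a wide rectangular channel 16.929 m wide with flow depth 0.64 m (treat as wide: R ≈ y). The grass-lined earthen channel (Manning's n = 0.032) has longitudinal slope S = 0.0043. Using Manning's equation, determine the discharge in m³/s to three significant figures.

16.5 m³/s

A = b·y = 16.929 × 0.64 = 10.83 m²
Wide channel: R ≈ y = 0.64 m
Q = (1/n)·A·R^(2/3)·S^(1/2) = (1/0.032) × 10.83 × 0.6400^(2/3) × 0.0043^(1/2) = 16.49 m³/s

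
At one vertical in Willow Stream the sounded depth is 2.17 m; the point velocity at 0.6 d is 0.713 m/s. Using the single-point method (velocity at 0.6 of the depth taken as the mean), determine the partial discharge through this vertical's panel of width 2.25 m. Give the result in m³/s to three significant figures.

v̄ = v₀.₆ = 0.713 m/s
q = v̄ × d × w = 0.7130 × 2.17 × 2.25 = 3.481 m³/s

3.48 m³/s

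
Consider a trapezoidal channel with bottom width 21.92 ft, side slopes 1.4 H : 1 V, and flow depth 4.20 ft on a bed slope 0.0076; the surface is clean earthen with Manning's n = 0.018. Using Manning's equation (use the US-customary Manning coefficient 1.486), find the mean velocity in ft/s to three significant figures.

15.7 ft/s

A = (b + z·y)·y = (21.92 + 1.4×4.20)×4.20 = 116.8 ft²
P = b + 2y√(1+z²) = 21.92 + 2×4.20×√(1+1.4²) = 36.37 ft
R = A/P = 116.8/36.37 = 3.210 ft
Q = (1.486/n)·A·R^(2/3)·S^(1/2) = (1.486/0.018) × 116.8 × 3.210^(2/3) × 0.0076^(1/2) = 1829 ft³/s
V = Q/A = 1829/116.8 = 15.66 ft/s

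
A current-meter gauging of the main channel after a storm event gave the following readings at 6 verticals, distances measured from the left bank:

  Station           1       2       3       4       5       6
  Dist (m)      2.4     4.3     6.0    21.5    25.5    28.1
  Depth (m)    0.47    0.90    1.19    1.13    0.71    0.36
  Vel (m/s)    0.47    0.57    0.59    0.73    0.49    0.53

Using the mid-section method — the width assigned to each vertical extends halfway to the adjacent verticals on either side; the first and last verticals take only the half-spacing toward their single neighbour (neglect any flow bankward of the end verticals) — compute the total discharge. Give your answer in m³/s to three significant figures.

w_1 = (4.3 − 2.4)/2 = 0.95 m; q_1 = 0.47 × 0.47 × 0.95 = 0.2099 m³/s
w_2 = (6.0 − 2.4)/2 = 1.8 m; q_2 = 0.57 × 0.90 × 1.8 = 0.9234 m³/s
w_3 = (21.5 − 4.3)/2 = 8.6 m; q_3 = 0.59 × 1.19 × 8.6 = 6.038 m³/s
w_4 = (25.5 − 6.0)/2 = 9.75 m; q_4 = 0.73 × 1.13 × 9.75 = 8.043 m³/s
w_5 = (28.1 − 21.5)/2 = 3.3 m; q_5 = 0.49 × 0.71 × 3.3 = 1.148 m³/s
w_6 = (28.1 − 25.5)/2 = 1.3 m; q_6 = 0.53 × 0.36 × 1.3 = 0.2480 m³/s
Q = Σ qᵢ = 16.61 m³/s

16.6 m³/s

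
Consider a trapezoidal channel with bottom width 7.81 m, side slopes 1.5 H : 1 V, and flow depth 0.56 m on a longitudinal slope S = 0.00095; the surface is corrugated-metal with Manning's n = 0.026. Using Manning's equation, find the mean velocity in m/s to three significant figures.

0.740 m/s

A = (b + z·y)·y = (7.81 + 1.5×0.56)×0.56 = 4.844 m²
P = b + 2y√(1+z²) = 7.81 + 2×0.56×√(1+1.5²) = 9.829 m
R = A/P = 4.844/9.829 = 0.4928 m
Q = (1/n)·A·R^(2/3)·S^(1/2) = (1/0.026) × 4.844 × 0.4928^(2/3) × 0.00095^(1/2) = 3.583 m³/s
V = Q/A = 3.583/4.844 = 0.7396 m/s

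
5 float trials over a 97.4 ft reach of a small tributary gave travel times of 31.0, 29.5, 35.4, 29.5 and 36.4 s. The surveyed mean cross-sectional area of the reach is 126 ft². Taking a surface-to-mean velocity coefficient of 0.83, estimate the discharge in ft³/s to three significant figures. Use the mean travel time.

t̄ = (31.0 + 29.5 + 35.4 + 29.5 + 36.4) / 5 = 32.36 s
v_surface = L / t̄ = 97.4 / 32.36 = 3.010 ft/s
v_mean = 0.83 × 3.010 = 2.498 ft/s
Q = A × v_mean = 126 × 2.498 = 314.8 ft³/s

315 ft³/s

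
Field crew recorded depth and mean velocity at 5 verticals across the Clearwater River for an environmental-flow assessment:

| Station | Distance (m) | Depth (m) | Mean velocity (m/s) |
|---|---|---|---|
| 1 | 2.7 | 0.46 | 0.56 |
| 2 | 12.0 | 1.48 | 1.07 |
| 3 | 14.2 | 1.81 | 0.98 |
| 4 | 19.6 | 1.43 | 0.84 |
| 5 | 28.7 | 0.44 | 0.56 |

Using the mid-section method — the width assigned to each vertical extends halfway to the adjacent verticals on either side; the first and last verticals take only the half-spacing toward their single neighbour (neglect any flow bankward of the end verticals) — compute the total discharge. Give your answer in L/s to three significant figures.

26900 L/s

w_1 = (12.0 − 2.7)/2 = 4.65 m; q_1 = 0.56 × 0.46 × 4.65 = 1.198 m³/s
w_2 = (14.2 − 2.7)/2 = 5.75 m; q_2 = 1.07 × 1.48 × 5.75 = 9.106 m³/s
w_3 = (19.6 − 12.0)/2 = 3.8 m; q_3 = 0.98 × 1.81 × 3.8 = 6.740 m³/s
w_4 = (28.7 − 14.2)/2 = 7.25 m; q_4 = 0.84 × 1.43 × 7.25 = 8.709 m³/s
w_5 = (28.7 − 19.6)/2 = 4.55 m; q_5 = 0.56 × 0.44 × 4.55 = 1.121 m³/s
Q = Σ qᵢ = 26.87 m³/s
= 26.87 × 1000 = 26870 L/s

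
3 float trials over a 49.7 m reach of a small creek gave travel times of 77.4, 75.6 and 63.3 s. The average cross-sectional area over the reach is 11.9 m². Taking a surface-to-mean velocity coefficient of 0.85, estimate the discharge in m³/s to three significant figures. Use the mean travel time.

t̄ = (77.4 + 75.6 + 63.3) / 3 = 72.1 s
v_surface = L / t̄ = 49.7 / 72.1 = 0.6893 m/s
v_mean = 0.85 × 0.6893 = 0.5859 m/s
Q = A × v_mean = 11.9 × 0.5859 = 6.972 m³/s

6.97 m³/s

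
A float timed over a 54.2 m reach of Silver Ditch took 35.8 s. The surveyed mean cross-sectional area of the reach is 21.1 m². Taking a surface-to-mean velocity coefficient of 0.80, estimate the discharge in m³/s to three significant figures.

v_surface = L / t̄ = 54.2 / 35.8 = 1.514 m/s
v_mean = 0.80 × 1.514 = 1.211 m/s
Q = A × v_mean = 21.1 × 1.211 = 25.56 m³/s

25.6 m³/s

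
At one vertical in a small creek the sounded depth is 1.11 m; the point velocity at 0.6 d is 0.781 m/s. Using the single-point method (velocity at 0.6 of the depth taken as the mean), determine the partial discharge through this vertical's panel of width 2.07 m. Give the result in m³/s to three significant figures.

1.79 m³/s

v̄ = v₀.₆ = 0.781 m/s
q = v̄ × d × w = 0.7810 × 1.11 × 2.07 = 1.795 m³/s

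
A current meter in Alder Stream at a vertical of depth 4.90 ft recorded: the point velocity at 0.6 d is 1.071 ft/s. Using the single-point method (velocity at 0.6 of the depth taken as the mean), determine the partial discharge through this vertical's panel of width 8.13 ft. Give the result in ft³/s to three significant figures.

v̄ = v₀.₆ = 1.071 ft/s
q = v̄ × d × w = 1.071 × 4.90 × 8.13 = 42.67 ft³/s

42.7 ft³/s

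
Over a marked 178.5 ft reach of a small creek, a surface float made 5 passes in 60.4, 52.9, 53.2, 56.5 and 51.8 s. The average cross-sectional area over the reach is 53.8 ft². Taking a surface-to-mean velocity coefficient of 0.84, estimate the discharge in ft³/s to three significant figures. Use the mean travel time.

147 ft³/s

t̄ = (60.4 + 52.9 + 53.2 + 56.5 + 51.8) / 5 = 54.96 s
v_surface = L / t̄ = 178.5 / 54.96 = 3.248 ft/s
v_mean = 0.84 × 3.248 = 2.728 ft/s
Q = A × v_mean = 53.8 × 2.728 = 146.8 ft³/s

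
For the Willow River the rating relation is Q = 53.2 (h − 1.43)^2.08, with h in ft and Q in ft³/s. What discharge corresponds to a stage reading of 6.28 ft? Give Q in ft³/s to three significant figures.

Q = 53.2 × (6.28 − 1.43)^2.08 = 53.2 × 4.85^2.08 = 1420 ft³/s

1420 ft³/s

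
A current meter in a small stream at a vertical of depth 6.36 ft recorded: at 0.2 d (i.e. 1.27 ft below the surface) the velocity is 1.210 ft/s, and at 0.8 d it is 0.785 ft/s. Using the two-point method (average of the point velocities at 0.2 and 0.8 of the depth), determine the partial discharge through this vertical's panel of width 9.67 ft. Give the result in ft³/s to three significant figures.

v̄ = (1.210 + 0.785) / 2 = 0.9975 ft/s
q = v̄ × d × w = 0.9975 × 6.36 × 9.67 = 61.35 ft³/s

61.3 ft³/s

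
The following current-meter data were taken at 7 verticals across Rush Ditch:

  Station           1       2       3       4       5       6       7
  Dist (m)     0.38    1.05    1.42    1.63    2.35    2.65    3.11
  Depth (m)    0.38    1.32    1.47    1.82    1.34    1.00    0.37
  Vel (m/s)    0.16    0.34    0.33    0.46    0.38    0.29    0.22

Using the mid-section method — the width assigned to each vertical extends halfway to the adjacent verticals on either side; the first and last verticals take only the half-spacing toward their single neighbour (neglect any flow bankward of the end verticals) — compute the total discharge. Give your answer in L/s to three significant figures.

w_1 = (1.05 − 0.38)/2 = 0.335 m; q_1 = 0.16 × 0.38 × 0.335 = 0.02037 m³/s
w_2 = (1.42 − 0.38)/2 = 0.52 m; q_2 = 0.34 × 1.32 × 0.52 = 0.2334 m³/s
w_3 = (1.63 − 1.05)/2 = 0.29 m; q_3 = 0.33 × 1.47 × 0.29 = 0.1407 m³/s
w_4 = (2.35 − 1.42)/2 = 0.465 m; q_4 = 0.46 × 1.82 × 0.465 = 0.3893 m³/s
w_5 = (2.65 − 1.63)/2 = 0.51 m; q_5 = 0.38 × 1.34 × 0.51 = 0.2597 m³/s
w_6 = (3.11 − 2.35)/2 = 0.38 m; q_6 = 0.29 × 1.00 × 0.38 = 0.1102 m³/s
w_7 = (3.11 − 2.65)/2 = 0.23 m; q_7 = 0.22 × 0.37 × 0.23 = 0.01872 m³/s
Q = Σ qᵢ = 1.172 m³/s
= 1.172 × 1000 = 1172 L/s

1170 L/s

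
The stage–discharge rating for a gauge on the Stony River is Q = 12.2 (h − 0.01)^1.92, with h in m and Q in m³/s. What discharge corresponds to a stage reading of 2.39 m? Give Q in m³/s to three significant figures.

64.5 m³/s

Q = 12.2 × (2.39 − 0.01)^1.92 = 12.2 × 2.38^1.92 = 64.47 m³/s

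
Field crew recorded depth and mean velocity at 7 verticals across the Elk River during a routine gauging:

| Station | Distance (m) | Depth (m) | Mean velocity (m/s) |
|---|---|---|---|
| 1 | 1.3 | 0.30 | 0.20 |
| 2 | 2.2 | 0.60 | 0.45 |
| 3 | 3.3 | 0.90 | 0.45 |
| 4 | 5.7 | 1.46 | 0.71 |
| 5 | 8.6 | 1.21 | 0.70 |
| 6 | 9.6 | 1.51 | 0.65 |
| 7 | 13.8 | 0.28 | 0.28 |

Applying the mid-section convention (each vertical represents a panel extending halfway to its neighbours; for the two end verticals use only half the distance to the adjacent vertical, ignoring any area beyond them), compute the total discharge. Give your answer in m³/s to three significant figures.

8.12 m³/s

w_1 = (2.2 − 1.3)/2 = 0.45 m; q_1 = 0.20 × 0.30 × 0.45 = 0.02700 m³/s
w_2 = (3.3 − 1.3)/2 = 1 m; q_2 = 0.45 × 0.60 × 1 = 0.2700 m³/s
w_3 = (5.7 − 2.2)/2 = 1.75 m; q_3 = 0.45 × 0.90 × 1.75 = 0.7088 m³/s
w_4 = (8.6 − 3.3)/2 = 2.65 m; q_4 = 0.71 × 1.46 × 2.65 = 2.747 m³/s
w_5 = (9.6 − 5.7)/2 = 1.95 m; q_5 = 0.70 × 1.21 × 1.95 = 1.652 m³/s
w_6 = (13.8 − 8.6)/2 = 2.6 m; q_6 = 0.65 × 1.51 × 2.6 = 2.552 m³/s
w_7 = (13.8 − 9.6)/2 = 2.1 m; q_7 = 0.28 × 0.28 × 2.1 = 0.1646 m³/s
Q = Σ qᵢ = 8.121 m³/s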